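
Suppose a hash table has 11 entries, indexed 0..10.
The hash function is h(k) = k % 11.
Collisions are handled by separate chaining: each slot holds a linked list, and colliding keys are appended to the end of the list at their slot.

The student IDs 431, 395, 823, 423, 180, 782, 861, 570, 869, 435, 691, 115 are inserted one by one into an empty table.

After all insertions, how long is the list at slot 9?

431 -> bucket 2
395 -> bucket 10
823 -> bucket 9
423 -> bucket 5
180 -> bucket 4
782 -> bucket 1
861 -> bucket 3
570 -> bucket 9 (collision)
869 -> bucket 0
435 -> bucket 6
691 -> bucket 9 (collision)
115 -> bucket 5 (collision)
Final buckets:
0: 869
1: 782
2: 431
3: 861
4: 180
5: 423 -> 115
6: 435
7: -
8: -
9: 823 -> 570 -> 691
10: 395

3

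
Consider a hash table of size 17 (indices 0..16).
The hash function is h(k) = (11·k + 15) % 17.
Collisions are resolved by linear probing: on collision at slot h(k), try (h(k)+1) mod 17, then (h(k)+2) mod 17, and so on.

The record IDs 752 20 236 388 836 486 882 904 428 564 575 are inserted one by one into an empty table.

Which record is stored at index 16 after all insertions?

752 hashes to 8; slot 8 is free => place at 8.
20 hashes to 14; slot 14 is free => place at 14.
236 hashes to 10; slot 10 is free => place at 10.
388 hashes to 16; slot 16 is free => place at 16.
836 hashes to 14; 14 taken => place at 15.
486 hashes to 6; slot 6 is free => place at 6.
882 hashes to 10; 10 taken => place at 11.
904 hashes to 14; 14,15,16 taken => place at 0.
428 hashes to 14; 14,15,16,0 taken => place at 1.
564 hashes to 14; 14,15,16,0,1 taken => place at 2.
575 hashes to 16; 16,0,1,2 taken => place at 3.
Table: [904, 428, 564, 575, ., ., 486, ., 752, ., 236, 882, ., ., 20, 836, 388]

388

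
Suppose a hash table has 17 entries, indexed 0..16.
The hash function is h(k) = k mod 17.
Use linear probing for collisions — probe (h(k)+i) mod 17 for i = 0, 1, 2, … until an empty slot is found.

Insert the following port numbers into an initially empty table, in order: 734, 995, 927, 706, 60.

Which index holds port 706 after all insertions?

734 hashes to 3; slot 3 is free => place at 3.
995 hashes to 9; slot 9 is free => place at 9.
927 hashes to 9; 9 taken => place at 10.
706 hashes to 9; 9,10 taken => place at 11.
60 hashes to 9; 9,10,11 taken => place at 12.
Table: [∅, ∅, ∅, 734, ∅, ∅, ∅, ∅, ∅, 995, 927, 706, 60, ∅, ∅, ∅, ∅]

11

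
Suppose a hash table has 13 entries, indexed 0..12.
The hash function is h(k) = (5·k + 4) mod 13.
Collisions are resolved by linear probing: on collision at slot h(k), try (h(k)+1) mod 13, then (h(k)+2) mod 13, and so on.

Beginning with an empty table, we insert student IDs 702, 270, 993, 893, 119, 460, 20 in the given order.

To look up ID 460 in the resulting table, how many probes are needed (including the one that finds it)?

3

702: h=4 => slot 4
270: h=2 => slot 2
993: h=3 => slot 3
893: h=10 => slot 10
119: h=1 => slot 1
460: h=3, probe 3,4,5 => slot 5
20: h=0 => slot 0
Table: [20, 119, 270, 993, 702, 460, _, _, _, _, 893, _, _]
Lookup 460: h=3, probe 3,4,5 → found at 5.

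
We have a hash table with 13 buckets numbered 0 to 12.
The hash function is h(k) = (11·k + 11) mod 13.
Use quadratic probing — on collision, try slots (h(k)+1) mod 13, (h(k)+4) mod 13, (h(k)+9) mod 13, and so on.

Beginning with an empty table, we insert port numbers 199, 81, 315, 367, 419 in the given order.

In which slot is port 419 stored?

1

199: h=3 → slot 3
81: h=5 → slot 5
315: h=5, probe 5,6 → slot 6
367: h=5, probe 5,6,9 → slot 9
419: h=5, probe 5,6,9,1 → slot 1
Table: [., 419, ., 199, ., 81, 315, ., ., 367, ., ., .]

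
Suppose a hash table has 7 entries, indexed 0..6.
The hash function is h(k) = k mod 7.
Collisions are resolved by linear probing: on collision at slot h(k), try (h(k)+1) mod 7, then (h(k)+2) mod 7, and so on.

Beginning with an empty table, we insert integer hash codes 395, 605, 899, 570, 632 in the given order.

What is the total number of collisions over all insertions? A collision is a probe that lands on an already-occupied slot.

6

395: h=3 → slot 3
605: h=3, probe 3,4 → slot 4
899: h=3, probe 3,4,5 → slot 5
570: h=3, probe 3,4,5,6 → slot 6
632: h=2 → slot 2
Table: [-, -, 632, 395, 605, 899, 570]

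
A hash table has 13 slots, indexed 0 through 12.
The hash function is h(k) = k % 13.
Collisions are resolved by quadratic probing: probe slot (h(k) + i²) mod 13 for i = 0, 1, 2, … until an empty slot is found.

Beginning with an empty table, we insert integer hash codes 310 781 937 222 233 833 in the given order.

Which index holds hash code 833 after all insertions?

Insert 310: h=11, slot 11 empty => index 11.
Insert 781: h=1, slot 1 empty => index 1.
Insert 937: h=1, slot 1 occupied => index 2.
Insert 222: h=1, slots 1,2 occupied => index 5.
Insert 233: h=12, slot 12 empty => index 12.
Insert 833: h=1, slots 1,2,5 occupied => index 10.
Table: [_, 781, 937, _, _, 222, _, _, _, _, 833, 310, 233]

10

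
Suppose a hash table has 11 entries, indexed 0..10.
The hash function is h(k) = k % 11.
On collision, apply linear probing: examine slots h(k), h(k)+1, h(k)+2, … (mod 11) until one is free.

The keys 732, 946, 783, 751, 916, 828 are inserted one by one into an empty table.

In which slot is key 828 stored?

5

732 hashes to 6; slot 6 is free -> place at 6.
946 hashes to 0; slot 0 is free -> place at 0.
783 hashes to 2; slot 2 is free -> place at 2.
751 hashes to 3; slot 3 is free -> place at 3.
916 hashes to 3; 3 taken -> place at 4.
828 hashes to 3; 3,4 taken -> place at 5.
Table: [946, -, 783, 751, 916, 828, 732, -, -, -, -]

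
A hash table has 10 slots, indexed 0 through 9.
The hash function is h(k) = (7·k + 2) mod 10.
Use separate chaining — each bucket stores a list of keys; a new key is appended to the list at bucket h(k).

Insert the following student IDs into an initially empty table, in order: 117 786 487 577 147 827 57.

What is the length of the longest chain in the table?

Insert 117: h=1, bucket 1 empty → new chain.
Insert 786: h=4, bucket 4 empty → new chain.
Insert 487: h=1, bucket 1 nonempty → append to chain.
Insert 577: h=1, bucket 1 nonempty → append to chain.
Insert 147: h=1, bucket 1 nonempty → append to chain.
Insert 827: h=1, bucket 1 nonempty → append to chain.
Insert 57: h=1, bucket 1 nonempty → append to chain.
Final buckets:
0: .
1: 117 -> 487 -> 577 -> 147 -> 827 -> 57
2: .
3: .
4: 786
5: .
6: .
7: .
8: .
9: .

6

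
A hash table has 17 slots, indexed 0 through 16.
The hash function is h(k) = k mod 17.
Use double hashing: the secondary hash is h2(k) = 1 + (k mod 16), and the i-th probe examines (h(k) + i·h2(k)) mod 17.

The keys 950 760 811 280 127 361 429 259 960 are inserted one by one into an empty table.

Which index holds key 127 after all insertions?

950 hashes to 15; slot 15 is free → place at 15.
760 hashes to 12; slot 12 is free → place at 12.
811 hashes to 12, h2=12; 12 taken → place at 7.
280 hashes to 8; slot 8 is free → place at 8.
127 hashes to 8, h2=16; 8,7 taken → place at 6.
361 hashes to 4; slot 4 is free → place at 4.
429 hashes to 4, h2=14; 4 taken → place at 1.
259 hashes to 4, h2=4; 4,8,12 taken → place at 16.
960 hashes to 8, h2=1; 8 taken → place at 9.
Table: [—, 429, —, —, 361, —, 127, 811, 280, 960, —, —, 760, —, —, 950, 259]

6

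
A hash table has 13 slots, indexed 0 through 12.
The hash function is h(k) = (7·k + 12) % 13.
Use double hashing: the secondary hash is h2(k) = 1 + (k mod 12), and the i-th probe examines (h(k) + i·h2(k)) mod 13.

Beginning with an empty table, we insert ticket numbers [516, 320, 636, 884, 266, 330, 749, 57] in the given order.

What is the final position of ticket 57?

516 hashes to 10; slot 10 is free -> place at 10.
320 hashes to 3; slot 3 is free -> place at 3.
636 hashes to 5; slot 5 is free -> place at 5.
884 hashes to 12; slot 12 is free -> place at 12.
266 hashes to 2; slot 2 is free -> place at 2.
330 hashes to 8; slot 8 is free -> place at 8.
749 hashes to 3, h2=6; 3 taken -> place at 9.
57 hashes to 8, h2=10; 8,5,2,12,9 taken -> place at 6.
Table: [—, —, 266, 320, —, 636, 57, —, 330, 749, 516, —, 884]

6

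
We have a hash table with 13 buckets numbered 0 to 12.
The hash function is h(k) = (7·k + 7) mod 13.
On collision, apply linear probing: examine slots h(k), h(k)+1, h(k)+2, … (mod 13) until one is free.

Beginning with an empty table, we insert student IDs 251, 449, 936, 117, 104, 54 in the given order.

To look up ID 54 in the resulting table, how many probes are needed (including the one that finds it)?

4

251 hashes to 9; slot 9 is free => place at 9.
449 hashes to 4; slot 4 is free => place at 4.
936 hashes to 7; slot 7 is free => place at 7.
117 hashes to 7; 7 taken => place at 8.
104 hashes to 7; 7,8,9 taken => place at 10.
54 hashes to 8; 8,9,10 taken => place at 11.
Table: [∅, ∅, ∅, ∅, 449, ∅, ∅, 936, 117, 251, 104, 54, ∅]
Lookup 54: h=8, probe 8,9,10,11 → found at 11.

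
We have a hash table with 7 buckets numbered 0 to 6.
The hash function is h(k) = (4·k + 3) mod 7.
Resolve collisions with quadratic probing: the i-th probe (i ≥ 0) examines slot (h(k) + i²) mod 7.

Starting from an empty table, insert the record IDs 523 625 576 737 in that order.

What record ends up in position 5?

Insert 523: h=2, slot 2 empty → index 2.
Insert 625: h=4, slot 4 empty → index 4.
Insert 576: h=4, slot 4 occupied → index 5.
Insert 737: h=4, slots 4,5 occupied → index 1.
Table: [—, 737, 523, —, 625, 576, —]

576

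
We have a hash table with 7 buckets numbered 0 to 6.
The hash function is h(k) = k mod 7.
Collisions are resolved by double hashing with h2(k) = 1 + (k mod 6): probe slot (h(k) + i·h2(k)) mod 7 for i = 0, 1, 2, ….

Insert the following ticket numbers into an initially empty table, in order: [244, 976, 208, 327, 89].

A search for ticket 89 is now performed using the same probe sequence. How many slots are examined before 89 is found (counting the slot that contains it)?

Insert 244: h=6, slot 6 empty => index 6.
Insert 976: h=3, slot 3 empty => index 3.
Insert 208: h=5, slot 5 empty => index 5.
Insert 327: h=5, h2=4, slot 5 occupied => index 2.
Insert 89: h=5, h2=6, slot 5 occupied => index 4.
Table: [_, _, 327, 976, 89, 208, 244]
Lookup 89: h=5, h2=6, probe 5,4 → found at 4.

2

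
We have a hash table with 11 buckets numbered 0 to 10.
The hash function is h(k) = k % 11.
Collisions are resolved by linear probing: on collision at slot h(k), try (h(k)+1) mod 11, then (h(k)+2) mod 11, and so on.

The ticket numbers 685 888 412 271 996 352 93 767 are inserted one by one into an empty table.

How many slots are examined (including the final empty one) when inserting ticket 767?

685: h=3 => slot 3
888: h=8 => slot 8
412: h=5 => slot 5
271: h=7 => slot 7
996: h=6 => slot 6
352: h=0 => slot 0
93: h=5, probe 5,6,7,8,9 => slot 9
767: h=8, probe 8,9,10 => slot 10
Table: [352, ∅, ∅, 685, ∅, 412, 996, 271, 888, 93, 767]

3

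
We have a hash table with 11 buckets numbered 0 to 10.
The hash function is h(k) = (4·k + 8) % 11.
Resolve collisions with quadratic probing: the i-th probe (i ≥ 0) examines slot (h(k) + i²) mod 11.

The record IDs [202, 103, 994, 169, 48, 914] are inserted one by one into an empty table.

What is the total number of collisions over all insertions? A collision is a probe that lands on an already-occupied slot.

202 hashes to 2; slot 2 is free → place at 2.
103 hashes to 2; 2 taken → place at 3.
994 hashes to 2; 2,3 taken → place at 6.
169 hashes to 2; 2,3,6 taken → place at 0.
48 hashes to 2; 2,3,6,0 taken → place at 7.
914 hashes to 1; slot 1 is free → place at 1.
Table: [169, 914, 202, 103, ∅, ∅, 994, 48, ∅, ∅, ∅]

10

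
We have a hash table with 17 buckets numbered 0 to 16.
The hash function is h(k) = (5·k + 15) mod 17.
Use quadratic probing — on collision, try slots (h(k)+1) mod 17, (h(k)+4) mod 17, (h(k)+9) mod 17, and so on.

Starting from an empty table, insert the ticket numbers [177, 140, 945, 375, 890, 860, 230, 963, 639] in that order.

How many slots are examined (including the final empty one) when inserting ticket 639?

4

Insert 177: h=16, slot 16 empty -> index 16.
Insert 140: h=1, slot 1 empty -> index 1.
Insert 945: h=14, slot 14 empty -> index 14.
Insert 375: h=3, slot 3 empty -> index 3.
Insert 890: h=11, slot 11 empty -> index 11.
Insert 860: h=14, slot 14 occupied -> index 15.
Insert 230: h=9, slot 9 empty -> index 9.
Insert 963: h=2, slot 2 empty -> index 2.
Insert 639: h=14, slots 14,15,1 occupied -> index 6.
Table: [-, 140, 963, 375, -, -, 639, -, -, 230, -, 890, -, -, 945, 860, 177]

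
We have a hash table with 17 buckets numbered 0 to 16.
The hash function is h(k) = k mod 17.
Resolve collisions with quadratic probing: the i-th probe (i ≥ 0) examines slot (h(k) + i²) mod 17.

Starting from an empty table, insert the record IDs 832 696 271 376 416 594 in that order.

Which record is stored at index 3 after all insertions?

832 hashes to 16; slot 16 is free → place at 16.
696 hashes to 16; 16 taken → place at 0.
271 hashes to 16; 16,0 taken → place at 3.
376 hashes to 2; slot 2 is free → place at 2.
416 hashes to 8; slot 8 is free → place at 8.
594 hashes to 16; 16,0,3,8 taken → place at 15.
Table: [696, -, 376, 271, -, -, -, -, 416, -, -, -, -, -, -, 594, 832]

271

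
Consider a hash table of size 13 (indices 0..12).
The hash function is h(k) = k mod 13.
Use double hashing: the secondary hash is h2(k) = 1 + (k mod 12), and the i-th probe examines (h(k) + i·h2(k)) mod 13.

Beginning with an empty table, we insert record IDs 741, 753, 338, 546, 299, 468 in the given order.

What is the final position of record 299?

Insert 741: h=0, slot 0 empty -> index 0.
Insert 753: h=12, slot 12 empty -> index 12.
Insert 338: h=0, h2=3, slot 0 occupied -> index 3.
Insert 546: h=0, h2=7, slot 0 occupied -> index 7.
Insert 299: h=0, h2=12, slots 0,12 occupied -> index 11.
Insert 468: h=0, h2=1, slot 0 occupied -> index 1.
Table: [741, 468, —, 338, —, —, —, 546, —, —, —, 299, 753]

11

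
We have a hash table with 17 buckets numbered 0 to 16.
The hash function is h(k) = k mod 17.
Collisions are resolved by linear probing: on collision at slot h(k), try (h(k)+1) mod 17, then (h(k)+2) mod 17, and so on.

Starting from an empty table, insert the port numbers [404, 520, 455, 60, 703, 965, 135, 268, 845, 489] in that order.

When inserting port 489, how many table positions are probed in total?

6

404 hashes to 13; slot 13 is free -> place at 13.
520 hashes to 10; slot 10 is free -> place at 10.
455 hashes to 13; 13 taken -> place at 14.
60 hashes to 9; slot 9 is free -> place at 9.
703 hashes to 6; slot 6 is free -> place at 6.
965 hashes to 13; 13,14 taken -> place at 15.
135 hashes to 16; slot 16 is free -> place at 16.
268 hashes to 13; 13,14,15,16 taken -> place at 0.
845 hashes to 12; slot 12 is free -> place at 12.
489 hashes to 13; 13,14,15,16,0 taken -> place at 1.
Table: [268, 489, ∅, ∅, ∅, ∅, 703, ∅, ∅, 60, 520, ∅, 845, 404, 455, 965, 135]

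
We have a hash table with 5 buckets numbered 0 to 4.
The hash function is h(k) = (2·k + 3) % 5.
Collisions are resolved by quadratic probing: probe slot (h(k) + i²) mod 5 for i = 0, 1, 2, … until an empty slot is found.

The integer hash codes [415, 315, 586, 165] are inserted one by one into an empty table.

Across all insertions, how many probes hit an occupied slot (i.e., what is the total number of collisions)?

3

415: h=3 -> slot 3
315: h=3, probe 3,4 -> slot 4
586: h=0 -> slot 0
165: h=3, probe 3,4,2 -> slot 2
Table: [586, ., 165, 415, 315]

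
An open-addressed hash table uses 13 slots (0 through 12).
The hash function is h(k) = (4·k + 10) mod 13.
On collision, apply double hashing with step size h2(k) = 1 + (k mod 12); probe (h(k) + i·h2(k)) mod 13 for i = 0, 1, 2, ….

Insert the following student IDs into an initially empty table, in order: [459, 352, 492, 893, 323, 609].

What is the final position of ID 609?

459: h=0 -> slot 0
352: h=1 -> slot 1
492: h=2 -> slot 2
893: h=7 -> slot 7
323: h=2, h2=12, probe 2,1,0,12 -> slot 12
609: h=2, h2=10, probe 2,12,9 -> slot 9
Table: [459, 352, 492, —, —, —, —, 893, —, 609, —, —, 323]

9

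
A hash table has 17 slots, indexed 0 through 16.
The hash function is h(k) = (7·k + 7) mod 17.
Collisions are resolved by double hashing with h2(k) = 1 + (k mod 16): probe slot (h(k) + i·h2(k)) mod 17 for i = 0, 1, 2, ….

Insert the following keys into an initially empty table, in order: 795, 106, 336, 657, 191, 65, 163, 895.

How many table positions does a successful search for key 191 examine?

2

795: h=13 -> slot 13
106: h=1 -> slot 1
336: h=13, h2=1, probe 13,14 -> slot 14
657: h=16 -> slot 16
191: h=1, h2=16, probe 1,0 -> slot 0
65: h=3 -> slot 3
163: h=9 -> slot 9
895: h=16, h2=16, probe 16,15 -> slot 15
Table: [191, 106, -, 65, -, -, -, -, -, 163, -, -, -, 795, 336, 895, 657]
Lookup 191: h=1, h2=16, probe 1,0 → found at 0.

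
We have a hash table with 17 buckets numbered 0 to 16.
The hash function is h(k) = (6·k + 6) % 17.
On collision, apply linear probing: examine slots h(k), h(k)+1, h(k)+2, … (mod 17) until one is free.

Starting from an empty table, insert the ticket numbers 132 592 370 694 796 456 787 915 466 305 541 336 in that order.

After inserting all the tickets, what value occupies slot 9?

Insert 132: h=16, slot 16 empty -> index 16.
Insert 592: h=5, slot 5 empty -> index 5.
Insert 370: h=16, slot 16 occupied -> index 0.
Insert 694: h=5, slot 5 occupied -> index 6.
Insert 796: h=5, slots 5,6 occupied -> index 7.
Insert 456: h=5, slots 5,6,7 occupied -> index 8.
Insert 787: h=2, slot 2 empty -> index 2.
Insert 915: h=5, slots 5,6,7,8 occupied -> index 9.
Insert 466: h=14, slot 14 empty -> index 14.
Insert 305: h=0, slot 0 occupied -> index 1.
Insert 541: h=5, slots 5,6,7,8,9 occupied -> index 10.
Insert 336: h=16, slots 16,0,1,2 occupied -> index 3.
Table: [370, 305, 787, 336, _, 592, 694, 796, 456, 915, 541, _, _, _, 466, _, 132]

915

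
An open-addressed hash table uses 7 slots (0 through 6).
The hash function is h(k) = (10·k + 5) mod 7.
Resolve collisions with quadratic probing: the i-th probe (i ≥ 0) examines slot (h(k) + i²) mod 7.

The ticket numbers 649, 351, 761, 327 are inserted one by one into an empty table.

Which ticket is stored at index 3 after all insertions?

327

Insert 649: h=6, slot 6 empty => index 6.
Insert 351: h=1, slot 1 empty => index 1.
Insert 761: h=6, slot 6 occupied => index 0.
Insert 327: h=6, slots 6,0 occupied => index 3.
Table: [761, 351, -, 327, -, -, 649]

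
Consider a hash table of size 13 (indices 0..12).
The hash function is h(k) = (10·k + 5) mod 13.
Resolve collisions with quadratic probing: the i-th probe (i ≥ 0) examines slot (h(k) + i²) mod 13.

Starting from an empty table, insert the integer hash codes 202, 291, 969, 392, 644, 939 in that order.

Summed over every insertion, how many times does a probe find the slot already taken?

3

Insert 202: h=10, slot 10 empty => index 10.
Insert 291: h=3, slot 3 empty => index 3.
Insert 969: h=10, slot 10 occupied => index 11.
Insert 392: h=12, slot 12 empty => index 12.
Insert 644: h=10, slots 10,11 occupied => index 1.
Insert 939: h=9, slot 9 empty => index 9.
Table: [., 644, ., 291, ., ., ., ., ., 939, 202, 969, 392]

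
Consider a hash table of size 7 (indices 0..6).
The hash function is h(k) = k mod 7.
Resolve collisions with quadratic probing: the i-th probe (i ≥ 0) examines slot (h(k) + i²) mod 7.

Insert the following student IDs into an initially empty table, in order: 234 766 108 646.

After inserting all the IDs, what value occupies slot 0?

108

234 hashes to 3; slot 3 is free => place at 3.
766 hashes to 3; 3 taken => place at 4.
108 hashes to 3; 3,4 taken => place at 0.
646 hashes to 2; slot 2 is free => place at 2.
Table: [108, ., 646, 234, 766, ., .]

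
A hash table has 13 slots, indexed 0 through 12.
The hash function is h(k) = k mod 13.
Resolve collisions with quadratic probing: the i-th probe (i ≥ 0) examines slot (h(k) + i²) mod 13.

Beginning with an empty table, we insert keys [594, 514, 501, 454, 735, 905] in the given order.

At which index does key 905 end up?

4

594: h=9 -> slot 9
514: h=7 -> slot 7
501: h=7, probe 7,8 -> slot 8
454: h=12 -> slot 12
735: h=7, probe 7,8,11 -> slot 11
905: h=8, probe 8,9,12,4 -> slot 4
Table: [_, _, _, _, 905, _, _, 514, 501, 594, _, 735, 454]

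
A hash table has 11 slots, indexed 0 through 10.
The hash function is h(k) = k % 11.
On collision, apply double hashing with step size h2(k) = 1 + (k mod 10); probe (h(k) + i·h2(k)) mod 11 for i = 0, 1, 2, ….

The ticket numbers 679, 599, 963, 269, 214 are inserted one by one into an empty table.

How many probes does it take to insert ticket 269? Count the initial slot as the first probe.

2

679 hashes to 8; slot 8 is free → place at 8.
599 hashes to 5; slot 5 is free → place at 5.
963 hashes to 6; slot 6 is free → place at 6.
269 hashes to 5, h2=10; 5 taken → place at 4.
214 hashes to 5, h2=5; 5 taken → place at 10.
Table: [., ., ., ., 269, 599, 963, ., 679, ., 214]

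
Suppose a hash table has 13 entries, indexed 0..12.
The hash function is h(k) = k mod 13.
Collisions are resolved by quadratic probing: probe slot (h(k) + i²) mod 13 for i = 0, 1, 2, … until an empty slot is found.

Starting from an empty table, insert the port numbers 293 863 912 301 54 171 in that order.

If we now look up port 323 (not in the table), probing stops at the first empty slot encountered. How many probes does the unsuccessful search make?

293: h=7 => slot 7
863: h=5 => slot 5
912: h=2 => slot 2
301: h=2, probe 2,3 => slot 3
54: h=2, probe 2,3,6 => slot 6
171: h=2, probe 2,3,6,11 => slot 11
Table: [_, _, 912, 301, _, 863, 54, 293, _, _, _, 171, _]
Lookup 323: h=11, probe 11,12 → slot 12 empty, not found.

2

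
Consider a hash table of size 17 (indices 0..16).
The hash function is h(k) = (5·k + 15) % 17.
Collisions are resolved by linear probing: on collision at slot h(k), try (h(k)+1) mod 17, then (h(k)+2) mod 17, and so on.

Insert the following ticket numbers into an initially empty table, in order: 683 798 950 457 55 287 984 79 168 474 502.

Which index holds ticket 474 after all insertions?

11

Insert 683: h=13, slot 13 empty => index 13.
Insert 798: h=10, slot 10 empty => index 10.
Insert 950: h=5, slot 5 empty => index 5.
Insert 457: h=5, slot 5 occupied => index 6.
Insert 55: h=1, slot 1 empty => index 1.
Insert 287: h=5, slots 5,6 occupied => index 7.
Insert 984: h=5, slots 5,6,7 occupied => index 8.
Insert 79: h=2, slot 2 empty => index 2.
Insert 168: h=5, slots 5,6,7,8 occupied => index 9.
Insert 474: h=5, slots 5,6,7,8,9,10 occupied => index 11.
Insert 502: h=9, slots 9,10,11 occupied => index 12.
Table: [_, 55, 79, _, _, 950, 457, 287, 984, 168, 798, 474, 502, 683, _, _, _]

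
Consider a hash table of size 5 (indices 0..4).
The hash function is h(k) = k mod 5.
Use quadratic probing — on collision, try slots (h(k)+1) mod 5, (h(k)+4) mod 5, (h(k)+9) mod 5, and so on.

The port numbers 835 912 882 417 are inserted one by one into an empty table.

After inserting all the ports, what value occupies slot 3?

882

835 hashes to 0; slot 0 is free → place at 0.
912 hashes to 2; slot 2 is free → place at 2.
882 hashes to 2; 2 taken → place at 3.
417 hashes to 2; 2,3 taken → place at 1.
Table: [835, 417, 912, 882, -]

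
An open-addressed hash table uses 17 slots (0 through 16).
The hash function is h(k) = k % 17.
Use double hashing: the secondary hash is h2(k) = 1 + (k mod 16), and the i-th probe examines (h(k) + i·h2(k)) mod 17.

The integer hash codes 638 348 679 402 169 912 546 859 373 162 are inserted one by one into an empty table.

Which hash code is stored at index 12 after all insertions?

912

638 hashes to 9; slot 9 is free → place at 9.
348 hashes to 8; slot 8 is free → place at 8.
679 hashes to 16; slot 16 is free → place at 16.
402 hashes to 11; slot 11 is free → place at 11.
169 hashes to 16, h2=10; 16,9 taken → place at 2.
912 hashes to 11, h2=1; 11 taken → place at 12.
546 hashes to 2, h2=3; 2 taken → place at 5.
859 hashes to 9, h2=12; 9 taken → place at 4.
373 hashes to 16, h2=6; 16,5,11 taken → place at 0.
162 hashes to 9, h2=3; 9,12 taken → place at 15.
Table: [373, _, 169, _, 859, 546, _, _, 348, 638, _, 402, 912, _, _, 162, 679]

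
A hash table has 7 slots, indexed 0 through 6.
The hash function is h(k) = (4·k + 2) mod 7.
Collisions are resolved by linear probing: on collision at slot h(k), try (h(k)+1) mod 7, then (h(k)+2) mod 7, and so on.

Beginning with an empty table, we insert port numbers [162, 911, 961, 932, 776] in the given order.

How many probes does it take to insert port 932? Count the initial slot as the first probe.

3

162: h=6 -> slot 6
911: h=6, probe 6,0 -> slot 0
961: h=3 -> slot 3
932: h=6, probe 6,0,1 -> slot 1
776: h=5 -> slot 5
Table: [911, 932, ∅, 961, ∅, 776, 162]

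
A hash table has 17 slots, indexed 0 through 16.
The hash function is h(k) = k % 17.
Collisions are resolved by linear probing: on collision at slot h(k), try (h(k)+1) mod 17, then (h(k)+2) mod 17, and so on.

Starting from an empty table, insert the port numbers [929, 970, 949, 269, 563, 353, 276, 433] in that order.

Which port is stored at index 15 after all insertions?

Insert 929: h=11, slot 11 empty -> index 11.
Insert 970: h=1, slot 1 empty -> index 1.
Insert 949: h=14, slot 14 empty -> index 14.
Insert 269: h=14, slot 14 occupied -> index 15.
Insert 563: h=2, slot 2 empty -> index 2.
Insert 353: h=13, slot 13 empty -> index 13.
Insert 276: h=4, slot 4 empty -> index 4.
Insert 433: h=8, slot 8 empty -> index 8.
Table: [_, 970, 563, _, 276, _, _, _, 433, _, _, 929, _, 353, 949, 269, _]

269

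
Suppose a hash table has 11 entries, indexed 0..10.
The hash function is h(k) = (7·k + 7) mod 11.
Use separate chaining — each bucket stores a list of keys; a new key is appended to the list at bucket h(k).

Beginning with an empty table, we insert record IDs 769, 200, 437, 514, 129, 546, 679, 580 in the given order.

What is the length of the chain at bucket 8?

5

Insert 769: h=0, bucket 0 empty → new chain.
Insert 200: h=10, bucket 10 empty → new chain.
Insert 437: h=8, bucket 8 empty → new chain.
Insert 514: h=8, bucket 8 nonempty → append to chain.
Insert 129: h=8, bucket 8 nonempty → append to chain.
Insert 546: h=1, bucket 1 empty → new chain.
Insert 679: h=8, bucket 8 nonempty → append to chain.
Insert 580: h=8, bucket 8 nonempty → append to chain.
Final buckets:
0: 769
1: 546
2: —
3: —
4: —
5: —
6: —
7: —
8: 437 -> 514 -> 129 -> 679 -> 580
9: —
10: 200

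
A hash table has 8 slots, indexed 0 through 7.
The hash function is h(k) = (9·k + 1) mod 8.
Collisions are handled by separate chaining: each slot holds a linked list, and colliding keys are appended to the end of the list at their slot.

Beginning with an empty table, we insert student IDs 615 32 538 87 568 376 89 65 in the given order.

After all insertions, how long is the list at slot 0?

2

615 → bucket 0
32 → bucket 1
538 → bucket 3
87 → bucket 0 (collision)
568 → bucket 1 (collision)
376 → bucket 1 (collision)
89 → bucket 2
65 → bucket 2 (collision)
Final buckets:
0: 615 -> 87
1: 32 -> 568 -> 376
2: 89 -> 65
3: 538
4: ∅
5: ∅
6: ∅
7: ∅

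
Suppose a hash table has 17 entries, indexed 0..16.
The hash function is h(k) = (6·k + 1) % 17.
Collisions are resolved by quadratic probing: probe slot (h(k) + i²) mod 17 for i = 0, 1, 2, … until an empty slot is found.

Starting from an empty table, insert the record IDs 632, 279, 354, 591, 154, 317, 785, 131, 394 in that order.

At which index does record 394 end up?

632: h=2 => slot 2
279: h=9 => slot 9
354: h=0 => slot 0
591: h=11 => slot 11
154: h=7 => slot 7
317: h=16 => slot 16
785: h=2, probe 2,3 => slot 3
131: h=5 => slot 5
394: h=2, probe 2,3,6 => slot 6
Table: [354, ., 632, 785, ., 131, 394, 154, ., 279, ., 591, ., ., ., ., 317]

6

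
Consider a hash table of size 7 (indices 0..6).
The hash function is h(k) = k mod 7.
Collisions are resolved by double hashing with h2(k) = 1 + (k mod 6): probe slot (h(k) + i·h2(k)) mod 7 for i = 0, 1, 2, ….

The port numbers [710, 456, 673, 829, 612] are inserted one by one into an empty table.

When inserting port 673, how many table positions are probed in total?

710: h=3 -> slot 3
456: h=1 -> slot 1
673: h=1, h2=2, probe 1,3,5 -> slot 5
829: h=3, h2=2, probe 3,5,0 -> slot 0
612: h=3, h2=1, probe 3,4 -> slot 4
Table: [829, 456, ., 710, 612, 673, .]

3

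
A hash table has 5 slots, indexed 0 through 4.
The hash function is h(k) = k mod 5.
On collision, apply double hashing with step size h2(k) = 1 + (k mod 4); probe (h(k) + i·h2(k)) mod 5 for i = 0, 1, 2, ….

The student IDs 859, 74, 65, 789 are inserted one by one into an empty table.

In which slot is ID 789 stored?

1

859: h=4 => slot 4
74: h=4, h2=3, probe 4,2 => slot 2
65: h=0 => slot 0
789: h=4, h2=2, probe 4,1 => slot 1
Table: [65, 789, 74, ∅, 859]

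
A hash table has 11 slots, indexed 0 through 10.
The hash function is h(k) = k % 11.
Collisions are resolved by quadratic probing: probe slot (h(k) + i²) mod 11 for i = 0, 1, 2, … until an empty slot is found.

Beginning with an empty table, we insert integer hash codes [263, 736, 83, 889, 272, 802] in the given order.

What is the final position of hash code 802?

Insert 263: h=10, slot 10 empty => index 10.
Insert 736: h=10, slot 10 occupied => index 0.
Insert 83: h=6, slot 6 empty => index 6.
Insert 889: h=9, slot 9 empty => index 9.
Insert 272: h=8, slot 8 empty => index 8.
Insert 802: h=10, slots 10,0 occupied => index 3.
Table: [736, -, -, 802, -, -, 83, -, 272, 889, 263]

3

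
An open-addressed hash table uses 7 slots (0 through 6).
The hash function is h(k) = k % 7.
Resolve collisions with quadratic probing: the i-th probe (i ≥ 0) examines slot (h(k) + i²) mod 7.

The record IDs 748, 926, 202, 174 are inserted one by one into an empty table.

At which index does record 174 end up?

748: h=6 → slot 6
926: h=2 → slot 2
202: h=6, probe 6,0 → slot 0
174: h=6, probe 6,0,3 → slot 3
Table: [202, ., 926, 174, ., ., 748]

3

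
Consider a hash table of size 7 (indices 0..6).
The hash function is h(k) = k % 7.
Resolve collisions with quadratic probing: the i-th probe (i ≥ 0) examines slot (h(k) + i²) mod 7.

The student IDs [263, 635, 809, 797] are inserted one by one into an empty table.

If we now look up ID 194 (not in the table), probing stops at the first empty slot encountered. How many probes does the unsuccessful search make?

263: h=4 -> slot 4
635: h=5 -> slot 5
809: h=4, probe 4,5,1 -> slot 1
797: h=6 -> slot 6
Table: [—, 809, —, —, 263, 635, 797]
Lookup 194: h=5, probe 5,6,2 → slot 2 empty, not found.

3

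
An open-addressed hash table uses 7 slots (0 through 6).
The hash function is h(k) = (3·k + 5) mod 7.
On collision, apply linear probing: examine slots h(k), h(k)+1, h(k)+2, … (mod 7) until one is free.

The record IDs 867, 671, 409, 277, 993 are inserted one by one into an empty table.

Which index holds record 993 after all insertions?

867: h=2 -> slot 2
671: h=2, probe 2,3 -> slot 3
409: h=0 -> slot 0
277: h=3, probe 3,4 -> slot 4
993: h=2, probe 2,3,4,5 -> slot 5
Table: [409, ., 867, 671, 277, 993, .]

5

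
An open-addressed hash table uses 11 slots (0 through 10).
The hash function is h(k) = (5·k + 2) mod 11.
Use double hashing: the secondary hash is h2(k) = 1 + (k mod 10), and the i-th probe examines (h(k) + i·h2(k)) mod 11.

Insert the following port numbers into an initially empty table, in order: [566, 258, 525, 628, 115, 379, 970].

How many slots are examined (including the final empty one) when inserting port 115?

566 hashes to 5; slot 5 is free -> place at 5.
258 hashes to 5, h2=9; 5 taken -> place at 3.
525 hashes to 9; slot 9 is free -> place at 9.
628 hashes to 7; slot 7 is free -> place at 7.
115 hashes to 5, h2=6; 5 taken -> place at 0.
379 hashes to 5, h2=10; 5 taken -> place at 4.
970 hashes to 1; slot 1 is free -> place at 1.
Table: [115, 970, —, 258, 379, 566, —, 628, —, 525, —]

2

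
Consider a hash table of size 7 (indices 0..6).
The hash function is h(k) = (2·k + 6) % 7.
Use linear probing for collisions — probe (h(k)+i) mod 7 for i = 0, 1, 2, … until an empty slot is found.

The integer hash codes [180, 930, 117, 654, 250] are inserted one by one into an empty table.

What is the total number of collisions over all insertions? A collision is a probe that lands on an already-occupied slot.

5

Insert 180: h=2, slot 2 empty → index 2.
Insert 930: h=4, slot 4 empty → index 4.
Insert 117: h=2, slot 2 occupied → index 3.
Insert 654: h=5, slot 5 empty → index 5.
Insert 250: h=2, slots 2,3,4,5 occupied → index 6.
Table: [_, _, 180, 117, 930, 654, 250]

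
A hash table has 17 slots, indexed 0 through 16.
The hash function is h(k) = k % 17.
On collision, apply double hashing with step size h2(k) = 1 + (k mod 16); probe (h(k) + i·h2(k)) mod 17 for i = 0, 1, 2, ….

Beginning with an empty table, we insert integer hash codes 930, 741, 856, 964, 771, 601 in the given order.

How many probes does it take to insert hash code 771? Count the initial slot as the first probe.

930: h=12 → slot 12
741: h=10 → slot 10
856: h=6 → slot 6
964: h=12, h2=5, probe 12,0 → slot 0
771: h=6, h2=4, probe 6,10,14 → slot 14
601: h=6, h2=10, probe 6,16 → slot 16
Table: [964, ∅, ∅, ∅, ∅, ∅, 856, ∅, ∅, ∅, 741, ∅, 930, ∅, 771, ∅, 601]

3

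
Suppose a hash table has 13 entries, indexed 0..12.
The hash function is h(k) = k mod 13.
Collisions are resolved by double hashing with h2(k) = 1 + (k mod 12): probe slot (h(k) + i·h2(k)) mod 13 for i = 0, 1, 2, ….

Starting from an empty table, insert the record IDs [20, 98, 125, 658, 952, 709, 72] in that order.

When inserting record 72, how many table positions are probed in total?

20: h=7 → slot 7
98: h=7, h2=3, probe 7,10 → slot 10
125: h=8 → slot 8
658: h=8, h2=11, probe 8,6 → slot 6
952: h=3 → slot 3
709: h=7, h2=2, probe 7,9 → slot 9
72: h=7, h2=1, probe 7,8,9,10,11 → slot 11
Table: [—, —, —, 952, —, —, 658, 20, 125, 709, 98, 72, —]

5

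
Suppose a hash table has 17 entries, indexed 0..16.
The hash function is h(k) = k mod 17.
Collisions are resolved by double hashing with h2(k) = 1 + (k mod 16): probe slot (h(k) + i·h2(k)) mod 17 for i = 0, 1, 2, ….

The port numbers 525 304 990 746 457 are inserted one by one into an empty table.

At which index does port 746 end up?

9

Insert 525: h=15, slot 15 empty -> index 15.
Insert 304: h=15, h2=1, slot 15 occupied -> index 16.
Insert 990: h=4, slot 4 empty -> index 4.
Insert 746: h=15, h2=11, slot 15 occupied -> index 9.
Insert 457: h=15, h2=10, slot 15 occupied -> index 8.
Table: [-, -, -, -, 990, -, -, -, 457, 746, -, -, -, -, -, 525, 304]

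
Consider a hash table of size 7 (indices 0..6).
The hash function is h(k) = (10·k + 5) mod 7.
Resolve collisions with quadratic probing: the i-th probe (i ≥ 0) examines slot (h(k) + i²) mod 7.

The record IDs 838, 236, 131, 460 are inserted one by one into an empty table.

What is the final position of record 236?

0

Insert 838: h=6, slot 6 empty => index 6.
Insert 236: h=6, slot 6 occupied => index 0.
Insert 131: h=6, slots 6,0 occupied => index 3.
Insert 460: h=6, slots 6,0,3 occupied => index 1.
Table: [236, 460, ∅, 131, ∅, ∅, 838]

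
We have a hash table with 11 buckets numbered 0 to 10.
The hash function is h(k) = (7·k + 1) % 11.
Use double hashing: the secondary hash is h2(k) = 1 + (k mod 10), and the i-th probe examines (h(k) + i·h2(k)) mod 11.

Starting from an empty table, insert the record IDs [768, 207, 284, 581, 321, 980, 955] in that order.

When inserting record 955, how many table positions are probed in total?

768 hashes to 9; slot 9 is free → place at 9.
207 hashes to 9, h2=8; 9 taken → place at 6.
284 hashes to 9, h2=5; 9 taken → place at 3.
581 hashes to 9, h2=2; 9 taken → place at 0.
321 hashes to 4; slot 4 is free → place at 4.
980 hashes to 8; slot 8 is free → place at 8.
955 hashes to 9, h2=6; 9,4 taken → place at 10.
Table: [581, ∅, ∅, 284, 321, ∅, 207, ∅, 980, 768, 955]

3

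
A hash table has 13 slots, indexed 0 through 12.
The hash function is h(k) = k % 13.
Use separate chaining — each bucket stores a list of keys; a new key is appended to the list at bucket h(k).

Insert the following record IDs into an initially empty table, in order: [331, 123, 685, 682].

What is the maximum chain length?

Insert 331: h=6, bucket 6 empty -> new chain.
Insert 123: h=6, bucket 6 nonempty -> append to chain.
Insert 685: h=9, bucket 9 empty -> new chain.
Insert 682: h=6, bucket 6 nonempty -> append to chain.
Final buckets:
0: -
1: -
2: -
3: -
4: -
5: -
6: 331 -> 123 -> 682
7: -
8: -
9: 685
10: -
11: -
12: -

3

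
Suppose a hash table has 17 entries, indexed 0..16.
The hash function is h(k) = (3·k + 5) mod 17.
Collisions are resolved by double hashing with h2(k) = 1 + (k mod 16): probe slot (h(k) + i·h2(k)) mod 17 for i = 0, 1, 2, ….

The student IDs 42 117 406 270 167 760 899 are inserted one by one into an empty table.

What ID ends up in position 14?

42 hashes to 12; slot 12 is free => place at 12.
117 hashes to 16; slot 16 is free => place at 16.
406 hashes to 16, h2=7; 16 taken => place at 6.
270 hashes to 16, h2=15; 16 taken => place at 14.
167 hashes to 13; slot 13 is free => place at 13.
760 hashes to 7; slot 7 is free => place at 7.
899 hashes to 16, h2=4; 16 taken => place at 3.
Table: [., ., ., 899, ., ., 406, 760, ., ., ., ., 42, 167, 270, ., 117]

270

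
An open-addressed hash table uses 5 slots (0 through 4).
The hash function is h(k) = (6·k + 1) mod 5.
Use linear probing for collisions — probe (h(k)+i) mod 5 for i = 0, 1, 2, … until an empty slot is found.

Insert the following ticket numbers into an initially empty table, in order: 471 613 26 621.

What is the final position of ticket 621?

0

471: h=2 → slot 2
613: h=4 → slot 4
26: h=2, probe 2,3 → slot 3
621: h=2, probe 2,3,4,0 → slot 0
Table: [621, -, 471, 26, 613]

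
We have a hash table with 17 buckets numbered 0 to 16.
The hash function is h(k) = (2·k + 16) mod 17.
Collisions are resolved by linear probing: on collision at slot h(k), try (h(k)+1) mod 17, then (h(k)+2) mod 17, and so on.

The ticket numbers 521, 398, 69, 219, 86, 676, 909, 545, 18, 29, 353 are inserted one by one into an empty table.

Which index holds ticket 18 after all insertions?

5

Insert 521: h=4, slot 4 empty => index 4.
Insert 398: h=13, slot 13 empty => index 13.
Insert 69: h=1, slot 1 empty => index 1.
Insert 219: h=12, slot 12 empty => index 12.
Insert 86: h=1, slot 1 occupied => index 2.
Insert 676: h=8, slot 8 empty => index 8.
Insert 909: h=15, slot 15 empty => index 15.
Insert 545: h=1, slots 1,2 occupied => index 3.
Insert 18: h=1, slots 1,2,3,4 occupied => index 5.
Insert 29: h=6, slot 6 empty => index 6.
Insert 353: h=8, slot 8 occupied => index 9.
Table: [_, 69, 86, 545, 521, 18, 29, _, 676, 353, _, _, 219, 398, _, 909, _]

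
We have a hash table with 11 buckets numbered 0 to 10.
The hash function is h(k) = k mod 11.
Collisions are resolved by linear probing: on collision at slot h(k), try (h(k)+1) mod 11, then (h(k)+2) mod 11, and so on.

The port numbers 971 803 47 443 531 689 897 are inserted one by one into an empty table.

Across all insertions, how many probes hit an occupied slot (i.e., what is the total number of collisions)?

8

Insert 971: h=3, slot 3 empty => index 3.
Insert 803: h=0, slot 0 empty => index 0.
Insert 47: h=3, slot 3 occupied => index 4.
Insert 443: h=3, slots 3,4 occupied => index 5.
Insert 531: h=3, slots 3,4,5 occupied => index 6.
Insert 689: h=7, slot 7 empty => index 7.
Insert 897: h=6, slots 6,7 occupied => index 8.
Table: [803, ., ., 971, 47, 443, 531, 689, 897, ., .]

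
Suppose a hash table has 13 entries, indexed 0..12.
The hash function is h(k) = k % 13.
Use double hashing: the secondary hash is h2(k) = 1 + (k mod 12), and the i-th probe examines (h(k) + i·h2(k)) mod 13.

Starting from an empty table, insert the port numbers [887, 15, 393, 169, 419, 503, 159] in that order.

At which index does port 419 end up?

Insert 887: h=3, slot 3 empty → index 3.
Insert 15: h=2, slot 2 empty → index 2.
Insert 393: h=3, h2=10, slot 3 occupied → index 0.
Insert 169: h=0, h2=2, slots 0,2 occupied → index 4.
Insert 419: h=3, h2=12, slots 3,2 occupied → index 1.
Insert 503: h=9, slot 9 empty → index 9.
Insert 159: h=3, h2=4, slot 3 occupied → index 7.
Table: [393, 419, 15, 887, 169, _, _, 159, _, 503, _, _, _]

1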